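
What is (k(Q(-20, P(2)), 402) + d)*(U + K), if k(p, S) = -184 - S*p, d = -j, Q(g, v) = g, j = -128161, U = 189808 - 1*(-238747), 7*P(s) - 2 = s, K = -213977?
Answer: 29186255826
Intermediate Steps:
P(s) = 2/7 + s/7
U = 428555 (U = 189808 + 238747 = 428555)
d = 128161 (d = -1*(-128161) = 128161)
k(p, S) = -184 - S*p
(k(Q(-20, P(2)), 402) + d)*(U + K) = ((-184 - 1*402*(-20)) + 128161)*(428555 - 213977) = ((-184 + 8040) + 128161)*214578 = (7856 + 128161)*214578 = 136017*214578 = 29186255826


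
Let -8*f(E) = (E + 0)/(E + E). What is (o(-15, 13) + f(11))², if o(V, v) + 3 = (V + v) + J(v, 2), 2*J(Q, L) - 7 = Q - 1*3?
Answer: 3025/256 ≈ 11.816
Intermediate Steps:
J(Q, L) = 2 + Q/2 (J(Q, L) = 7/2 + (Q - 1*3)/2 = 7/2 + (Q - 3)/2 = 7/2 + (-3 + Q)/2 = 7/2 + (-3/2 + Q/2) = 2 + Q/2)
f(E) = -1/16 (f(E) = -(E + 0)/(8*(E + E)) = -E/(8*(2*E)) = -E*1/(2*E)/8 = -⅛*½ = -1/16)
o(V, v) = -1 + V + 3*v/2 (o(V, v) = -3 + ((V + v) + (2 + v/2)) = -3 + (2 + V + 3*v/2) = -1 + V + 3*v/2)
(o(-15, 13) + f(11))² = ((-1 - 15 + (3/2)*13) - 1/16)² = ((-1 - 15 + 39/2) - 1/16)² = (7/2 - 1/16)² = (55/16)² = 3025/256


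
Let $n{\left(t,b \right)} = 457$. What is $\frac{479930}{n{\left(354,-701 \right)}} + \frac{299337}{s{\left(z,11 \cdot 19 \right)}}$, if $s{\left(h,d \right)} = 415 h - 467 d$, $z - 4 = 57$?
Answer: $\frac{11518794277}{11011872} \approx 1046.0$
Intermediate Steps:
$z = 61$ ($z = 4 + 57 = 61$)
$s{\left(h,d \right)} = - 467 d + 415 h$
$\frac{479930}{n{\left(354,-701 \right)}} + \frac{299337}{s{\left(z,11 \cdot 19 \right)}} = \frac{479930}{457} + \frac{299337}{- 467 \cdot 11 \cdot 19 + 415 \cdot 61} = 479930 \cdot \frac{1}{457} + \frac{299337}{\left(-467\right) 209 + 25315} = \frac{479930}{457} + \frac{299337}{-97603 + 25315} = \frac{479930}{457} + \frac{299337}{-72288} = \frac{479930}{457} + 299337 \left(- \frac{1}{72288}\right) = \frac{479930}{457} - \frac{99779}{24096} = \frac{11518794277}{11011872}$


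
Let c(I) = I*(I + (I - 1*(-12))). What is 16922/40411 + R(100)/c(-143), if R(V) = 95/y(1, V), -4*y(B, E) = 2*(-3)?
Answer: 998395751/2375075703 ≈ 0.42036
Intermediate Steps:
y(B, E) = 3/2 (y(B, E) = -(-3)/2 = -1/4*(-6) = 3/2)
c(I) = I*(12 + 2*I) (c(I) = I*(I + (I + 12)) = I*(I + (12 + I)) = I*(12 + 2*I))
R(V) = 190/3 (R(V) = 95/(3/2) = 95*(2/3) = 190/3)
16922/40411 + R(100)/c(-143) = 16922/40411 + 190/(3*((2*(-143)*(6 - 143)))) = 16922*(1/40411) + 190/(3*((2*(-143)*(-137)))) = 16922/40411 + (190/3)/39182 = 16922/40411 + (190/3)*(1/39182) = 16922/40411 + 95/58773 = 998395751/2375075703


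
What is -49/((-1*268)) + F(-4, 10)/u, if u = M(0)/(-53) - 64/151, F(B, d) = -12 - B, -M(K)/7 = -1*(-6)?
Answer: -8506941/395300 ≈ -21.520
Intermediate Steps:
M(K) = -42 (M(K) = -(-7)*(-6) = -7*6 = -42)
u = 2950/8003 (u = -42/(-53) - 64/151 = -42*(-1/53) - 64*1/151 = 42/53 - 64/151 = 2950/8003 ≈ 0.36861)
-49/((-1*268)) + F(-4, 10)/u = -49/((-1*268)) + (-12 - 1*(-4))/(2950/8003) = -49/(-268) + (-12 + 4)*(8003/2950) = -49*(-1/268) - 8*8003/2950 = 49/268 - 32012/1475 = -8506941/395300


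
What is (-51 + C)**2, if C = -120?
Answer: 29241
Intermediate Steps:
(-51 + C)**2 = (-51 - 120)**2 = (-171)**2 = 29241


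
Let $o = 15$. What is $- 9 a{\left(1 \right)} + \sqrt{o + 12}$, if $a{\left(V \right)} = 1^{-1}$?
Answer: $-9 + 3 \sqrt{3} \approx -3.8038$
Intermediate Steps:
$a{\left(V \right)} = 1$
$- 9 a{\left(1 \right)} + \sqrt{o + 12} = \left(-9\right) 1 + \sqrt{15 + 12} = -9 + \sqrt{27} = -9 + 3 \sqrt{3}$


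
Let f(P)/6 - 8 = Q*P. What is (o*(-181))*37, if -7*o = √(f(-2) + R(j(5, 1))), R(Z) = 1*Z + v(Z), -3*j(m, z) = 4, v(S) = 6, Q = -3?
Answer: 6697*√798/21 ≈ 9008.7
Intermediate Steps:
j(m, z) = -4/3 (j(m, z) = -⅓*4 = -4/3)
R(Z) = 6 + Z (R(Z) = 1*Z + 6 = Z + 6 = 6 + Z)
f(P) = 48 - 18*P (f(P) = 48 + 6*(-3*P) = 48 - 18*P)
o = -√798/21 (o = -√((48 - 18*(-2)) + (6 - 4/3))/7 = -√((48 + 36) + 14/3)/7 = -√(84 + 14/3)/7 = -√798/21 ≈ -1.3452)
(o*(-181))*37 = (-√798/21*(-181))*37 = (181*√798/21)*37 = 6697*√798/21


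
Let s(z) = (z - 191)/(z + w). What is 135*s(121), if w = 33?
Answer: -675/11 ≈ -61.364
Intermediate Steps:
s(z) = (-191 + z)/(33 + z) (s(z) = (z - 191)/(z + 33) = (-191 + z)/(33 + z))
135*s(121) = 135*((-191 + 121)/(33 + 121)) = 135*(-70/154) = 135*((1/154)*(-70)) = 135*(-5/11) = -675/11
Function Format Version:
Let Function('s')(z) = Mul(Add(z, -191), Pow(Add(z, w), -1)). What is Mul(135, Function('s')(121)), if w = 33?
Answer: Rational(-675, 11) ≈ -61.364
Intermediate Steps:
Function('s')(z) = Mul(Pow(Add(33, z), -1), Add(-191, z)) (Function('s')(z) = Mul(Add(z, -191), Pow(Add(z, 33), -1)) = Mul(Add(-191, z), Pow(Add(33, z), -1)) = Mul(Pow(Add(33, z), -1), Add(-191, z)))
Mul(135, Function('s')(121)) = Mul(135, Mul(Pow(Add(33, 121), -1), Add(-191, 121))) = Mul(135, Mul(Pow(154, -1), -70)) = Mul(135, Mul(Rational(1, 154), -70)) = Mul(135, Rational(-5, 11)) = Rational(-675, 11)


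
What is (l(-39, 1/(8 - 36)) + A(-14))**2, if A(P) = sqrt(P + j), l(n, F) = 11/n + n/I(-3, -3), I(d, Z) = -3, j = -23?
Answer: 189739/1521 + 992*I*sqrt(37)/39 ≈ 124.75 + 154.72*I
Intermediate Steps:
l(n, F) = 11/n - n/3 (l(n, F) = 11/n + n/(-3) = 11/n + n*(-1/3) = 11/n - n/3)
A(P) = sqrt(-23 + P) (A(P) = sqrt(P - 23) = sqrt(-23 + P))
(l(-39, 1/(8 - 36)) + A(-14))**2 = ((11/(-39) - 1/3*(-39)) + sqrt(-23 - 14))**2 = ((11*(-1/39) + 13) + sqrt(-37))**2 = ((-11/39 + 13) + I*sqrt(37))**2 = (496/39 + I*sqrt(37))**2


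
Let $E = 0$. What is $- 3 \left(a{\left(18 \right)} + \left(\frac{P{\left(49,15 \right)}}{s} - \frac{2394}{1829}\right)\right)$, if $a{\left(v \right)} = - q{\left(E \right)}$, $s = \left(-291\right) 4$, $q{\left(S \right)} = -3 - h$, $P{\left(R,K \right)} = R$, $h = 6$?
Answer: $- \frac{16284367}{709652} \approx -22.947$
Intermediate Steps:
$q{\left(S \right)} = -9$ ($q{\left(S \right)} = -3 - 6 = -9$)
$s = -1164$
$a{\left(v \right)} = 9$ ($a{\left(v \right)} = \left(-1\right) \left(-9\right) = 9$)
$- 3 \left(a{\left(18 \right)} + \left(\frac{P{\left(49,15 \right)}}{s} - \frac{2394}{1829}\right)\right) = - 3 \left(9 + \left(\frac{49}{-1164} - \frac{2394}{1829}\right)\right) = - 3 \left(9 + \left(49 \left(- \frac{1}{1164}\right) - \frac{2394}{1829}\right)\right) = - 3 \left(9 - \frac{2876237}{2128956}\right) = \left(-3\right) \frac{16284367}{2128956} = - \frac{16284367}{709652}$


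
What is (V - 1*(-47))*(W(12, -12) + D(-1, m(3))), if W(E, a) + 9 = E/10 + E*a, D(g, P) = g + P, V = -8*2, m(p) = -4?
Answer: -24304/5 ≈ -4860.8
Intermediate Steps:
V = -16
D(g, P) = P + g
W(E, a) = -9 + E/10 + E*a (W(E, a) = -9 + (E/10 + E*a) = -9 + E/10 + E*a)
(V - 1*(-47))*(W(12, -12) + D(-1, m(3))) = (-16 - 1*(-47))*((-9 + (⅒)*12 + 12*(-12)) + (-4 - 1)) = (-16 + 47)*((-9 + 6/5 - 144) - 5) = 31*(-759/5 - 5) = 31*(-784/5) = -24304/5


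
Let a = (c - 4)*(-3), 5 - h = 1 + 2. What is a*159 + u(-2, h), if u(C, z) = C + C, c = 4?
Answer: -4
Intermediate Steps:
h = 2 (h = 5 - (1 + 2) = 5 - 1*3 = 5 - 3 = 2)
a = 0 (a = (4 - 4)*(-3) = 0*(-3) = 0)
u(C, z) = 2*C
a*159 + u(-2, h) = 0*159 + 2*(-2) = 0 - 4 = -4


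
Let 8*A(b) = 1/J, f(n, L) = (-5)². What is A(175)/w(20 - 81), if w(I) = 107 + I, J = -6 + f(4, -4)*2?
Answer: 1/16192 ≈ 6.1759e-5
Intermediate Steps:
f(n, L) = 25
J = 44 (J = -6 + 25*2 = -6 + 50 = 44)
A(b) = 1/352 (A(b) = (⅛)/44 = (⅛)*(1/44) = 1/352)
A(175)/w(20 - 81) = 1/(352*(107 + (20 - 81))) = 1/(352*(107 - 61)) = (1/352)/46 = (1/352)*(1/46) = 1/16192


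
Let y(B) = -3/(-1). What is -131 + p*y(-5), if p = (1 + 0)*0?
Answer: -131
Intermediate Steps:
y(B) = 3 (y(B) = -3*(-1) = 3)
p = 0 (p = 1*0 = 0)
-131 + p*y(-5) = -131 + 0*3 = -131 + 0 = -131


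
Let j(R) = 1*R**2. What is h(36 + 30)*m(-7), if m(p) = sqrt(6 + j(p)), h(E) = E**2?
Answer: 4356*sqrt(55) ≈ 32305.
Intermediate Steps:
j(R) = R**2
m(p) = sqrt(6 + p**2)
h(36 + 30)*m(-7) = (36 + 30)**2*sqrt(6 + (-7)**2) = 66**2*sqrt(6 + 49) = 4356*sqrt(55)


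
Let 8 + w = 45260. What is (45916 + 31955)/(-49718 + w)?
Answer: -77871/4466 ≈ -17.436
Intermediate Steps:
w = 45252 (w = -8 + 45260 = 45252)
(45916 + 31955)/(-49718 + w) = (45916 + 31955)/(-49718 + 45252) = 77871/(-4466) = 77871*(-1/4466) = -77871/4466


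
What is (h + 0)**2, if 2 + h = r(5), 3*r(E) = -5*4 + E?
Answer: 49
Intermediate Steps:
r(E) = -20/3 + E/3 (r(E) = (-5*4 + E)/3 = (-20 + E)/3 = -20/3 + E/3)
h = -7 (h = -2 + (-20/3 + (1/3)*5) = -2 + (-20/3 + 5/3) = -2 - 5 = -7)
(h + 0)**2 = (-7 + 0)**2 = (-7)**2 = 49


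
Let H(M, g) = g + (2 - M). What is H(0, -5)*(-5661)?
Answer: 16983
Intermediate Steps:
H(M, g) = 2 + g - M
H(0, -5)*(-5661) = (2 - 5 - 1*0)*(-5661) = (2 - 5 + 0)*(-5661) = -3*(-5661) = 16983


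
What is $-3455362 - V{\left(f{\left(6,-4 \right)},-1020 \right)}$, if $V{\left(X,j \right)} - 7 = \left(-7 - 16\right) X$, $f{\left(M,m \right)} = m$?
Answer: $-3455461$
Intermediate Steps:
$V{\left(X,j \right)} = 7 - 23 X$ ($V{\left(X,j \right)} = 7 + \left(-7 - 16\right) X = 7 - 23 X$)
$-3455362 - V{\left(f{\left(6,-4 \right)},-1020 \right)} = -3455362 - \left(7 - -92\right) = -3455362 - \left(7 + 92\right) = -3455362 - 99 = -3455461$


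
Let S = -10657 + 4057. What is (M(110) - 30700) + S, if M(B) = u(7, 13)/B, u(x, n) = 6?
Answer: -2051497/55 ≈ -37300.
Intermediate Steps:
M(B) = 6/B
S = -6600
(M(110) - 30700) + S = (6/110 - 30700) - 6600 = (6*(1/110) - 30700) - 6600 = (3/55 - 30700) - 6600 = -1688497/55 - 6600 = -2051497/55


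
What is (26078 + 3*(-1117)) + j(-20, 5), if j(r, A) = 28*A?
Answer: 22867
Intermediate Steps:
(26078 + 3*(-1117)) + j(-20, 5) = (26078 + 3*(-1117)) + 28*5 = (26078 - 3351) + 140 = 22727 + 140 = 22867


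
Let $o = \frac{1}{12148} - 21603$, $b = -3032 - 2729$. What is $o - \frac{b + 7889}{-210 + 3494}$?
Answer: $- \frac{215464155239}{9973508} \approx -21604.0$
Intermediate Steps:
$b = -5761$
$o = - \frac{262433243}{12148}$ ($o = \frac{1}{12148} - 21603 = - \frac{262433243}{12148} \approx -21603.0$)
$o - \frac{b + 7889}{-210 + 3494} = - \frac{262433243}{12148} - \frac{-5761 + 7889}{-210 + 3494} = - \frac{262433243}{12148} - \frac{2128}{3284} = - \frac{262433243}{12148} - 2128 \cdot \frac{1}{3284} = - \frac{262433243}{12148} - \frac{532}{821} = - \frac{215464155239}{9973508}$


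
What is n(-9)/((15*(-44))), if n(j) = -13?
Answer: 13/660 ≈ 0.019697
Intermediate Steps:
n(-9)/((15*(-44))) = -13/(15*(-44)) = -13/(-660) = -13*(-1/660) = 13/660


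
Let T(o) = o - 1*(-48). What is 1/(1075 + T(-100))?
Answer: 1/1023 ≈ 0.00097752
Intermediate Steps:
T(o) = 48 + o (T(o) = o + 48 = 48 + o)
1/(1075 + T(-100)) = 1/(1075 + (48 - 100)) = 1/(1075 - 52) = 1/1023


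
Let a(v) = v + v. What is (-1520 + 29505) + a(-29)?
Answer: 27927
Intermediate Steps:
a(v) = 2*v
(-1520 + 29505) + a(-29) = (-1520 + 29505) + 2*(-29) = 27985 - 58 = 27927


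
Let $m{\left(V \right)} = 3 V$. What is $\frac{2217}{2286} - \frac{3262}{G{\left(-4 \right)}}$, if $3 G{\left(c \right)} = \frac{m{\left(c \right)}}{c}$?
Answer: $- \frac{2484905}{762} \approx -3261.0$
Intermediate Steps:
$G{\left(c \right)} = 1$ ($G{\left(c \right)} = \frac{3 c \frac{1}{c}}{3} = \frac{1}{3} \cdot 3 = 1$)
$\frac{2217}{2286} - \frac{3262}{G{\left(-4 \right)}} = \frac{2217}{2286} - \frac{3262}{1} = 2217 \cdot \frac{1}{2286} - 3262 = \frac{739}{762} - 3262 = - \frac{2484905}{762}$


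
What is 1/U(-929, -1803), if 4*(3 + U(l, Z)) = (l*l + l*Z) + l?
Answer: 4/2537087 ≈ 1.5766e-6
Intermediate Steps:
U(l, Z) = -3 + l/4 + l**2/4 + Z*l/4 (U(l, Z) = -3 + ((l*l + l*Z) + l)/4 = -3 + ((l**2 + Z*l) + l)/4 = -3 + (l + l**2 + Z*l)/4 = -3 + (l/4 + l**2/4 + Z*l/4) = -3 + l/4 + l**2/4 + Z*l/4)
1/U(-929, -1803) = 1/(-3 + (1/4)*(-929) + (1/4)*(-929)**2 + (1/4)*(-1803)*(-929)) = 1/(-3 - 929/4 + (1/4)*863041 + 1674987/4) = 1/(-3 - 929/4 + 863041/4 + 1674987/4) = 1/(2537087/4) = 4/2537087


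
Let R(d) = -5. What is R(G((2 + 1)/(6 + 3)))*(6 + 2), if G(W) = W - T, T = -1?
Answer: -40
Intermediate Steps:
G(W) = 1 + W (G(W) = W - 1*(-1) = W + 1 = 1 + W)
R(G((2 + 1)/(6 + 3)))*(6 + 2) = -5*(6 + 2) = -5*8 = -40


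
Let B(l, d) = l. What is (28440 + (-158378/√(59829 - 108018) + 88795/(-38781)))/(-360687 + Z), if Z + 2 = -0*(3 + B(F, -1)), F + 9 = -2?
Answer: -1102842845/13987880109 - 158378*I*√48189/17381242221 ≈ -0.078843 - 0.0020003*I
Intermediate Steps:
F = -11 (F = -9 - 2 = -11)
Z = -2 (Z = -2 - 0*(3 - 11) = -2 - 0*(-8) = -2 - 4110*0 = -2 + 0 = -2)
(28440 + (-158378/√(59829 - 108018) + 88795/(-38781)))/(-360687 + Z) = (28440 + (-158378/√(59829 - 108018) + 88795/(-38781)))/(-360687 - 2) = (28440 + (-158378*(-I*√48189/48189) + 88795*(-1/38781)))/(-360689) = (28440 + (-158378*(-I*√48189/48189) - 88795/38781))*(-1/360689) = (28440 + (-(-158378)*I*√48189/48189 - 88795/38781))*(-1/360689) = (28440 + (158378*I*√48189/48189 - 88795/38781))*(-1/360689) = (28440 + (-88795/38781 + 158378*I*√48189/48189))*(-1/360689) = (1102842845/38781 + 158378*I*√48189/48189)*(-1/360689) = -1102842845/13987880109 - 158378*I*√48189/17381242221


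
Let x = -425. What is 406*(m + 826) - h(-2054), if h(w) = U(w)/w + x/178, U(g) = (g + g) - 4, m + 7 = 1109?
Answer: 143094757515/182806 ≈ 7.8277e+5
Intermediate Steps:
m = 1102 (m = -7 + 1109 = 1102)
U(g) = -4 + 2*g (U(g) = 2*g - 4 = -4 + 2*g)
h(w) = -425/178 + (-4 + 2*w)/w (h(w) = (-4 + 2*w)/w - 425/178 = -425/178 + (-4 + 2*w)/w)
406*(m + 826) - h(-2054) = 406*(1102 + 826) - (-69/178 - 4/(-2054)) = 406*1928 - (-69/178 - 4*(-1/2054)) = 782768 - (-69/178 + 2/1027) = 782768 - 1*(-70507/182806) = 782768 + 70507/182806 = 143094757515/182806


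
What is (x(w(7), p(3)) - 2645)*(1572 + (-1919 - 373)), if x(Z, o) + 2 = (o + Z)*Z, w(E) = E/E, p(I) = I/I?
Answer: 1904400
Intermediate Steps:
p(I) = 1
w(E) = 1
x(Z, o) = -2 + Z*(Z + o) (x(Z, o) = -2 + (o + Z)*Z = -2 + (Z + o)*Z = -2 + Z*(Z + o))
(x(w(7), p(3)) - 2645)*(1572 + (-1919 - 373)) = ((-2 + 1² + 1*1) - 2645)*(1572 + (-1919 - 373)) = ((-2 + 1 + 1) - 2645)*(1572 - 2292) = (0 - 2645)*(-720) = -2645*(-720) = 1904400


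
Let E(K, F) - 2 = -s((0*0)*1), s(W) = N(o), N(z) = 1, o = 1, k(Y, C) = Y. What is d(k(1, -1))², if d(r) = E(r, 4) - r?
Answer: 0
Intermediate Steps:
s(W) = 1
E(K, F) = 1 (E(K, F) = 2 - 1*1 = 2 - 1 = 1)
d(r) = 1 - r
d(k(1, -1))² = (1 - 1*1)² = (1 - 1)² = 0² = 0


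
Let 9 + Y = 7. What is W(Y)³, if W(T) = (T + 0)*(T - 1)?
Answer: 216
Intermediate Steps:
Y = -2 (Y = -9 + 7 = -2)
W(T) = T*(-1 + T)
W(Y)³ = (-2*(-1 - 2))³ = (-2*(-3))³ = 6³ = 216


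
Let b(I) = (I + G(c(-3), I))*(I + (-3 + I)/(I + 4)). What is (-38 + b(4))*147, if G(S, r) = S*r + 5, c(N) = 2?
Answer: 37779/8 ≈ 4722.4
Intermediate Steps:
G(S, r) = 5 + S*r
b(I) = (5 + 3*I)*(I + (-3 + I)/(4 + I)) (b(I) = (I + (5 + 2*I))*(I + (-3 + I)/(I + 4)) = (5 + 3*I)*(I + (-3 + I)/(4 + I)))
(-38 + b(4))*147 = (-38 + (-15 + 3*4³ + 16*4 + 20*4²)/(4 + 4))*147 = (-38 + (-15 + 3*64 + 64 + 20*16)/8)*147 = (-38 + (-15 + 192 + 64 + 320)/8)*147 = (-38 + (⅛)*561)*147 = (-38 + 561/8)*147 = (257/8)*147 = 37779/8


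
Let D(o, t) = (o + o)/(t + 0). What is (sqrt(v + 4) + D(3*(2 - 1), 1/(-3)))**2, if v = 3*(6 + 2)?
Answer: 352 - 72*sqrt(7) ≈ 161.51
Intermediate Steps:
D(o, t) = 2*o/t (D(o, t) = (2*o)/t = 2*o/t)
v = 24 (v = 3*8 = 24)
(sqrt(v + 4) + D(3*(2 - 1), 1/(-3)))**2 = (sqrt(24 + 4) + 2*(3*(2 - 1))/((1/(-3))))**2 = (sqrt(28) + 2*(3*1)/((1*(-1/3))))**2 = (2*sqrt(7) + 2*3/(-1/3))**2 = (2*sqrt(7) + 2*3*(-3))**2 = (2*sqrt(7) - 18)**2 = (-18 + 2*sqrt(7))**2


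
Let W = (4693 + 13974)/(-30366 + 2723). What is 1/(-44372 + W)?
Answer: -2513/111508533 ≈ -2.2536e-5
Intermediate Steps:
W = -1697/2513 (W = 18667/(-27643) = 18667*(-1/27643) = -1697/2513 ≈ -0.67529)
1/(-44372 + W) = 1/(-44372 - 1697/2513) = 1/(-111508533/2513) = -2513/111508533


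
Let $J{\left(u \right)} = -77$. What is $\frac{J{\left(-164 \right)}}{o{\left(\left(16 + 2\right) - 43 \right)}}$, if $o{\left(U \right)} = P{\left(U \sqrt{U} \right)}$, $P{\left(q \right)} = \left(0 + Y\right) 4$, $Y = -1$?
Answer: $\frac{77}{4} \approx 19.25$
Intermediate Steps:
$P{\left(q \right)} = -4$ ($P{\left(q \right)} = \left(0 - 1\right) 4 = \left(-1\right) 4 = -4$)
$o{\left(U \right)} = -4$
$\frac{J{\left(-164 \right)}}{o{\left(\left(16 + 2\right) - 43 \right)}} = - \frac{77}{-4} = \left(-77\right) \left(- \frac{1}{4}\right) = \frac{77}{4}$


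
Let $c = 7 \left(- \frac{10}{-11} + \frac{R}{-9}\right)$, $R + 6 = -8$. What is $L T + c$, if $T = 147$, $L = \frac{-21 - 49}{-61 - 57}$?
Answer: $\frac{610127}{5841} \approx 104.46$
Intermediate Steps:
$R = -14$ ($R = -6 - 8 = -14$)
$L = \frac{35}{59}$ ($L = - \frac{70}{-118} = \left(-70\right) \left(- \frac{1}{118}\right) = \frac{35}{59} \approx 0.59322$)
$c = \frac{1708}{99}$ ($c = 7 \left(- \frac{10}{-11} - \frac{14}{-9}\right) = 7 \left(\left(-10\right) \left(- \frac{1}{11}\right) - - \frac{14}{9}\right) = 7 \left(\frac{10}{11} + \frac{14}{9}\right) = 7 \cdot \frac{244}{99} = \frac{1708}{99} \approx 17.253$)
$L T + c = \frac{35}{59} \cdot 147 + \frac{1708}{99} = \frac{5145}{59} + \frac{1708}{99} = \frac{610127}{5841}$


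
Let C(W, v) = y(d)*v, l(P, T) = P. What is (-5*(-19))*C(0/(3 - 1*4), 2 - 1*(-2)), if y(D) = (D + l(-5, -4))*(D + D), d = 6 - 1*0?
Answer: 4560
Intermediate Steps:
d = 6 (d = 6 + 0 = 6)
y(D) = 2*D*(-5 + D) (y(D) = (D - 5)*(D + D) = (-5 + D)*(2*D) = 2*D*(-5 + D))
C(W, v) = 12*v (C(W, v) = (2*6*(-5 + 6))*v = (2*6*1)*v = 12*v)
(-5*(-19))*C(0/(3 - 1*4), 2 - 1*(-2)) = (-5*(-19))*(12*(2 - 1*(-2))) = 95*(12*(2 + 2)) = 95*(12*4) = 95*48 = 4560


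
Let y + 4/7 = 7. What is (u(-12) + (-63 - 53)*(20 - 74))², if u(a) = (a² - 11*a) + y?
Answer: 2099930625/49 ≈ 4.2856e+7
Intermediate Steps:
y = 45/7 (y = -4/7 + 7 = 45/7 ≈ 6.4286)
u(a) = 45/7 + a² - 11*a (u(a) = (a² - 11*a) + 45/7 = 45/7 + a² - 11*a)
(u(-12) + (-63 - 53)*(20 - 74))² = ((45/7 + (-12)² - 11*(-12)) + (-63 - 53)*(20 - 74))² = ((45/7 + 144 + 132) - 116*(-54))² = (1977/7 + 6264)² = (45825/7)² = 2099930625/49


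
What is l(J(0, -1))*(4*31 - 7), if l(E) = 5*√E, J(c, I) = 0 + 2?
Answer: 585*√2 ≈ 827.31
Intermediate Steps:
J(c, I) = 2
l(J(0, -1))*(4*31 - 7) = (5*√2)*(4*31 - 7) = (5*√2)*(124 - 7) = (5*√2)*117 = 585*√2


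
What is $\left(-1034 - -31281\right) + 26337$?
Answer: $56584$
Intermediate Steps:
$\left(-1034 - -31281\right) + 26337 = \left(-1034 + 31281\right) + 26337 = 30247 + 26337 = 56584$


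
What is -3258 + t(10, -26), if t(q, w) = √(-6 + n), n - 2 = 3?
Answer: -3258 + I ≈ -3258.0 + 1.0*I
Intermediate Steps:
n = 5 (n = 2 + 3 = 5)
t(q, w) = I (t(q, w) = √(-6 + 5) = √(-1) = I)
-3258 + t(10, -26) = -3258 + I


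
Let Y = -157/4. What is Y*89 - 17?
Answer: -14041/4 ≈ -3510.3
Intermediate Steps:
Y = -157/4 (Y = -157*¼ = -157/4 ≈ -39.250)
Y*89 - 17 = -157/4*89 - 17 = -13973/4 - 17 = -14041/4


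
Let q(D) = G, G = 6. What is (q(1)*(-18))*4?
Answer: -432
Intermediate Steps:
q(D) = 6
(q(1)*(-18))*4 = (6*(-18))*4 = -108*4 = -432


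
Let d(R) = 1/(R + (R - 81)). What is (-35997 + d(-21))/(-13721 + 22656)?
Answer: -4427632/1099005 ≈ -4.0288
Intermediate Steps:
d(R) = 1/(-81 + 2*R) (d(R) = 1/(R + (-81 + R)) = 1/(-81 + 2*R))
(-35997 + d(-21))/(-13721 + 22656) = (-35997 + 1/(-81 + 2*(-21)))/(-13721 + 22656) = (-35997 + 1/(-81 - 42))/8935 = (-35997 + 1/(-123))*(1/8935) = (-35997 - 1/123)*(1/8935) = -4427632/123*1/8935 = -4427632/1099005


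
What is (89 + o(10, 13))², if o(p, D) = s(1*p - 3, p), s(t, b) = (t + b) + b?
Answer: 13456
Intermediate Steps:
s(t, b) = t + 2*b (s(t, b) = (b + t) + b = t + 2*b)
o(p, D) = -3 + 3*p (o(p, D) = (1*p - 3) + 2*p = (p - 3) + 2*p = (-3 + p) + 2*p = -3 + 3*p)
(89 + o(10, 13))² = (89 + (-3 + 3*10))² = (89 + (-3 + 30))² = (89 + 27)² = 116² = 13456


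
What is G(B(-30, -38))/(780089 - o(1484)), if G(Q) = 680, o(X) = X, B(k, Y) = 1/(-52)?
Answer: 136/155721 ≈ 0.00087336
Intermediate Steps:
B(k, Y) = -1/52
G(B(-30, -38))/(780089 - o(1484)) = 680/(780089 - 1*1484) = 680/(780089 - 1484) = 680/778605 = 680*(1/778605) = 136/155721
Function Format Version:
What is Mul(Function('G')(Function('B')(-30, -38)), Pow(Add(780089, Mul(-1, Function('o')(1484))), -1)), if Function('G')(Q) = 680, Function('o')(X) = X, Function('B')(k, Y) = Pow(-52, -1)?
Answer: Rational(136, 155721) ≈ 0.00087336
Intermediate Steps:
Function('B')(k, Y) = Rational(-1, 52)
Mul(Function('G')(Function('B')(-30, -38)), Pow(Add(780089, Mul(-1, Function('o')(1484))), -1)) = Mul(680, Pow(Add(780089, Mul(-1, 1484)), -1)) = Mul(680, Pow(Add(780089, -1484), -1)) = Mul(680, Pow(778605, -1)) = Mul(680, Rational(1, 778605)) = Rational(136, 155721)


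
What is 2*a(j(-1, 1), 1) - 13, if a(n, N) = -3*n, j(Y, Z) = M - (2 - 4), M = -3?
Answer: -7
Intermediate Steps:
j(Y, Z) = -1 (j(Y, Z) = -3 - (2 - 4) = -3 - 1*(-2) = -3 + 2 = -1)
2*a(j(-1, 1), 1) - 13 = 2*(-3*(-1)) - 13 = 2*3 - 13 = 6 - 13 = -7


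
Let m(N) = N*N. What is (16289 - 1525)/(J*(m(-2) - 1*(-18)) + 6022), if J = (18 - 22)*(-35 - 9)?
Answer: 7382/4947 ≈ 1.4922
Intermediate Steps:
J = 176 (J = -4*(-44) = 176)
m(N) = N**2
(16289 - 1525)/(J*(m(-2) - 1*(-18)) + 6022) = (16289 - 1525)/(176*((-2)**2 - 1*(-18)) + 6022) = 14764/(176*(4 + 18) + 6022) = 14764/(176*22 + 6022) = 14764/(3872 + 6022) = 14764/9894 = 14764*(1/9894) = 7382/4947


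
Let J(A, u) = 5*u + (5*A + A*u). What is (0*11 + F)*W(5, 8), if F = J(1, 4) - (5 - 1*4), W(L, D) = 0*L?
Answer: 0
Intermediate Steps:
W(L, D) = 0
J(A, u) = 5*A + 5*u + A*u
F = 28 (F = (5*1 + 5*4 + 1*4) - (5 - 1*4) = (5 + 20 + 4) - (5 - 4) = 29 - 1*1 = 29 - 1 = 28)
(0*11 + F)*W(5, 8) = (0*11 + 28)*0 = (0 + 28)*0 = 28*0 = 0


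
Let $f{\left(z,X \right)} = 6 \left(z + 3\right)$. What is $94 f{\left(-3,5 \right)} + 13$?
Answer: $13$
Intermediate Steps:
$f{\left(z,X \right)} = 18 + 6 z$ ($f{\left(z,X \right)} = 6 \left(3 + z\right) = 18 + 6 z$)
$94 f{\left(-3,5 \right)} + 13 = 94 \left(18 + 6 \left(-3\right)\right) + 13 = 94 \left(18 - 18\right) + 13 = 94 \cdot 0 + 13 = 0 + 13 = 13$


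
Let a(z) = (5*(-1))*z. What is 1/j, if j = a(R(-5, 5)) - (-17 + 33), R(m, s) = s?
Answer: -1/41 ≈ -0.024390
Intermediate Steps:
a(z) = -5*z
j = -41 (j = -5*5 - (-17 + 33) = -25 - 1*16 = -25 - 16 = -41)
1/j = 1/(-41) = -1/41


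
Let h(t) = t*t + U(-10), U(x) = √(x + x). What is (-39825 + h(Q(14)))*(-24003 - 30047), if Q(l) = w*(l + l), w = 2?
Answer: 1983040450 - 108100*I*√5 ≈ 1.983e+9 - 2.4172e+5*I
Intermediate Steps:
Q(l) = 4*l (Q(l) = 2*(l + l) = 2*(2*l) = 4*l)
U(x) = √2*√x (U(x) = √(2*x) = √2*√x)
h(t) = t² + 2*I*√5 (h(t) = t*t + √2*√(-10) = t² + √2*(I*√10) = t² + 2*I*√5)
(-39825 + h(Q(14)))*(-24003 - 30047) = (-39825 + ((4*14)² + 2*I*√5))*(-24003 - 30047) = (-39825 + (56² + 2*I*√5))*(-54050) = (-39825 + (3136 + 2*I*√5))*(-54050) = (-36689 + 2*I*√5)*(-54050) = 1983040450 - 108100*I*√5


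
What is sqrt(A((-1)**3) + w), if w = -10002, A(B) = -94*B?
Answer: 2*I*sqrt(2477) ≈ 99.539*I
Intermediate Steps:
sqrt(A((-1)**3) + w) = sqrt(-94*(-1)**3 - 10002) = sqrt(-94*(-1) - 10002) = sqrt(94 - 10002) = sqrt(-9908) = 2*I*sqrt(2477)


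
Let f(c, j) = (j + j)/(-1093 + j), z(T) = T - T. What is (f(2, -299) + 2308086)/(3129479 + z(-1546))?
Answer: 1606428155/2178117384 ≈ 0.73753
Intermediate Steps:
z(T) = 0
f(c, j) = 2*j/(-1093 + j) (f(c, j) = (2*j)/(-1093 + j) = 2*j/(-1093 + j))
(f(2, -299) + 2308086)/(3129479 + z(-1546)) = (2*(-299)/(-1093 - 299) + 2308086)/(3129479 + 0) = (2*(-299)/(-1392) + 2308086)/3129479 = (2*(-299)*(-1/1392) + 2308086)*(1/3129479) = (299/696 + 2308086)*(1/3129479) = (1606428155/696)*(1/3129479) = 1606428155/2178117384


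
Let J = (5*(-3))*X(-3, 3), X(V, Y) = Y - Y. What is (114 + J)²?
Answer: 12996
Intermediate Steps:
X(V, Y) = 0
J = 0 (J = (5*(-3))*0 = -15*0 = 0)
(114 + J)² = (114 + 0)² = 114² = 12996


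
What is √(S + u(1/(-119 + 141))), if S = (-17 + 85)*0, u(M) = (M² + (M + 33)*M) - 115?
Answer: I*√13733/11 ≈ 10.653*I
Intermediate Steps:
u(M) = -115 + M² + M*(33 + M) (u(M) = (M² + (33 + M)*M) - 115 = (M² + M*(33 + M)) - 115 = -115 + M² + M*(33 + M))
S = 0 (S = 68*0 = 0)
√(S + u(1/(-119 + 141))) = √(0 + (-115 + 2*(1/(-119 + 141))² + 33/(-119 + 141))) = √(0 + (-115 + 2*(1/22)² + 33/22)) = √(0 + (-115 + 2*(1/22)² + 33*(1/22))) = √(0 + (-115 + 2*(1/484) + 3/2)) = √(0 + (-115 + 1/242 + 3/2)) = √(0 - 13733/121) = √(-13733/121) = I*√13733/11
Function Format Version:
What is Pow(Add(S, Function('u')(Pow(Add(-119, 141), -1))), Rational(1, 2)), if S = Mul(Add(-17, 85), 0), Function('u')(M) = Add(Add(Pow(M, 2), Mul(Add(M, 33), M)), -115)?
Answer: Mul(Rational(1, 11), I, Pow(13733, Rational(1, 2))) ≈ Mul(10.653, I)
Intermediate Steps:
Function('u')(M) = Add(-115, Pow(M, 2), Mul(M, Add(33, M))) (Function('u')(M) = Add(Add(Pow(M, 2), Mul(Add(33, M), M)), -115) = Add(Add(Pow(M, 2), Mul(M, Add(33, M))), -115) = Add(-115, Pow(M, 2), Mul(M, Add(33, M))))
S = 0 (S = Mul(68, 0) = 0)
Pow(Add(S, Function('u')(Pow(Add(-119, 141), -1))), Rational(1, 2)) = Pow(Add(0, Add(-115, Mul(2, Pow(Pow(Add(-119, 141), -1), 2)), Mul(33, Pow(Add(-119, 141), -1)))), Rational(1, 2)) = Pow(Add(0, Add(-115, Mul(2, Pow(Pow(22, -1), 2)), Mul(33, Pow(22, -1)))), Rational(1, 2)) = Pow(Add(0, Add(-115, Mul(2, Pow(Rational(1, 22), 2)), Mul(33, Rational(1, 22)))), Rational(1, 2)) = Pow(Add(0, Add(-115, Mul(2, Rational(1, 484)), Rational(3, 2))), Rational(1, 2)) = Pow(Add(0, Add(-115, Rational(1, 242), Rational(3, 2))), Rational(1, 2)) = Pow(Add(0, Rational(-13733, 121)), Rational(1, 2)) = Pow(Rational(-13733, 121), Rational(1, 2)) = Mul(Rational(1, 11), I, Pow(13733, Rational(1, 2)))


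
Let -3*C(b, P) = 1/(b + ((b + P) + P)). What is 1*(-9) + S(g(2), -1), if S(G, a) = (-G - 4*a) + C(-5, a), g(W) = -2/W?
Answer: -143/36 ≈ -3.9722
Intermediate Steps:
C(b, P) = -1/(3*(2*P + 2*b)) (C(b, P) = -1/(3*(b + ((b + P) + P))) = -1/(3*(b + ((P + b) + P))) = -1/(3*(b + (b + 2*P))) = -1/(3*(2*P + 2*b)))
S(G, a) = -G - 1/(-30 + 6*a) - 4*a (S(G, a) = (-G - 4*a) - 1/(6*a + 6*(-5)) = (-G - 4*a) - 1/(6*a - 30) = (-G - 4*a) - 1/(-30 + 6*a) = -G - 1/(-30 + 6*a) - 4*a)
1*(-9) + S(g(2), -1) = 1*(-9) + (-1/6 + (-5 - 1)*(-(-2)/2 - 4*(-1)))/(-5 - 1) = -9 + (-1/6 - 6*(-(-2)/2 + 4))/(-6) = -9 - (-1/6 - 6*(-1*(-1) + 4))/6 = -9 - (-1/6 - 6*(1 + 4))/6 = -9 - (-1/6 - 6*5)/6 = -9 - (-1/6 - 30)/6 = -9 - 1/6*(-181/6) = -9 + 181/36 = -143/36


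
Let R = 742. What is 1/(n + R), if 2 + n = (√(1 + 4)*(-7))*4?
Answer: 37/27184 + 7*√5/135920 ≈ 0.0014763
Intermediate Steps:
n = -2 - 28*√5 (n = -2 + (√(1 + 4)*(-7))*4 = -2 + (√5*(-7))*4 = -2 - 7*√5*4 = -2 - 28*√5 ≈ -64.610)
1/(n + R) = 1/((-2 - 28*√5) + 742) = 1/(740 - 28*√5)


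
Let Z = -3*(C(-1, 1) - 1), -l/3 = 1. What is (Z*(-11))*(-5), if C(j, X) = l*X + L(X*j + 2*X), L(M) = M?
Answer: 495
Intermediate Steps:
l = -3 (l = -3*1 = -3)
C(j, X) = -X + X*j (C(j, X) = -3*X + (X*j + 2*X) = -3*X + (2*X + X*j) = -X + X*j)
Z = 9 (Z = -3*(1*(-1 - 1) - 1) = -3*(1*(-2) - 1) = -3*(-2 - 1) = -3*(-3) = 9)
(Z*(-11))*(-5) = (9*(-11))*(-5) = -99*(-5) = 495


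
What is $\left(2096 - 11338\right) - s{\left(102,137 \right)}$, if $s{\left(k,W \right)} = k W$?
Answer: $-23216$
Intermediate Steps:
$s{\left(k,W \right)} = W k$
$\left(2096 - 11338\right) - s{\left(102,137 \right)} = \left(2096 - 11338\right) - 137 \cdot 102 = -9242 - 13974 = -23216$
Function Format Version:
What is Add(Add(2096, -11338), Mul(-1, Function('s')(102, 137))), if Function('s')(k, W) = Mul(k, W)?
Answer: -23216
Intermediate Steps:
Function('s')(k, W) = Mul(W, k)
Add(Add(2096, -11338), Mul(-1, Function('s')(102, 137))) = Add(Add(2096, -11338), Mul(-1, Mul(137, 102))) = Add(-9242, Mul(-1, 13974)) = Add(-9242, -13974) = -23216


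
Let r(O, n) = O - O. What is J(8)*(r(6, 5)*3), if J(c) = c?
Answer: 0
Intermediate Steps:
r(O, n) = 0
J(8)*(r(6, 5)*3) = 8*(0*3) = 8*0 = 0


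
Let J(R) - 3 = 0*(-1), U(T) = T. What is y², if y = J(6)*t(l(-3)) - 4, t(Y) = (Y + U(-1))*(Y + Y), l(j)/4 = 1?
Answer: 4624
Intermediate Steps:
l(j) = 4 (l(j) = 4*1 = 4)
t(Y) = 2*Y*(-1 + Y) (t(Y) = (Y - 1)*(Y + Y) = (-1 + Y)*(2*Y) = 2*Y*(-1 + Y))
J(R) = 3 (J(R) = 3 + 0*(-1) = 3 + 0 = 3)
y = 68 (y = 3*(2*4*(-1 + 4)) - 4 = 3*(2*4*3) - 4 = 3*24 - 4 = 72 - 4 = 68)
y² = 68² = 4624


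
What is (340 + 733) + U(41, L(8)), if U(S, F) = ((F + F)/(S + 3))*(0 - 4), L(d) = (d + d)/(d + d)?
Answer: 11801/11 ≈ 1072.8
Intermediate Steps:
L(d) = 1 (L(d) = (2*d)/((2*d)) = (2*d)*(1/(2*d)) = 1)
U(S, F) = -8*F/(3 + S) (U(S, F) = ((2*F)/(3 + S))*(-4) = (2*F/(3 + S))*(-4) = -8*F/(3 + S))
(340 + 733) + U(41, L(8)) = (340 + 733) - 8*1/(3 + 41) = 1073 - 8*1/44 = 1073 - 8*1*1/44 = 1073 - 2/11 = 11801/11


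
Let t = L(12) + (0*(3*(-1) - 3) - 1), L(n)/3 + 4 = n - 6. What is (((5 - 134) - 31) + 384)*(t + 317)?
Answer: 72128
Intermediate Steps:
L(n) = -30 + 3*n (L(n) = -12 + 3*(n - 6) = -12 + 3*(-6 + n) = -12 + (-18 + 3*n) = -30 + 3*n)
t = 5 (t = (-30 + 3*12) + (0*(3*(-1) - 3) - 1) = (-30 + 36) + (0*(-3 - 3) - 1) = 6 + (0*(-6) - 1) = 6 + (0 - 1) = 6 - 1 = 5)
(((5 - 134) - 31) + 384)*(t + 317) = (((5 - 134) - 31) + 384)*(5 + 317) = ((-129 - 31) + 384)*322 = (-160 + 384)*322 = 224*322 = 72128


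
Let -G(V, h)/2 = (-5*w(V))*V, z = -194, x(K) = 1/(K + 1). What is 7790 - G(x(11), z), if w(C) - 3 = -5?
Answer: 23375/3 ≈ 7791.7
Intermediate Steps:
x(K) = 1/(1 + K)
w(C) = -2 (w(C) = 3 - 5 = -2)
G(V, h) = -20*V (G(V, h) = -2*(-5*(-2))*V = -20*V)
7790 - G(x(11), z) = 7790 - (-20)/(1 + 11) = 7790 - (-20)/12 = 7790 - 1*(-5/3) = 7790 + 5/3 = 23375/3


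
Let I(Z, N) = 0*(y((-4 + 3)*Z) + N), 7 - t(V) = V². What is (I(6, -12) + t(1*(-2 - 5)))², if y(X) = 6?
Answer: 1764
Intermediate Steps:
t(V) = 7 - V²
I(Z, N) = 0 (I(Z, N) = 0*(6 + N) = 0)
(I(6, -12) + t(1*(-2 - 5)))² = (0 + (7 - (1*(-2 - 5))²))² = (0 + (7 - (1*(-7))²))² = (0 + (7 - 1*(-7)²))² = (0 + (7 - 1*49))² = (0 + (7 - 49))² = (0 - 42)² = (-42)² = 1764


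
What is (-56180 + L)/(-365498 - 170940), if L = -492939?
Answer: 549119/536438 ≈ 1.0236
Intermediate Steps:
(-56180 + L)/(-365498 - 170940) = (-56180 - 492939)/(-365498 - 170940) = -549119/(-536438) = -549119*(-1/536438) = 549119/536438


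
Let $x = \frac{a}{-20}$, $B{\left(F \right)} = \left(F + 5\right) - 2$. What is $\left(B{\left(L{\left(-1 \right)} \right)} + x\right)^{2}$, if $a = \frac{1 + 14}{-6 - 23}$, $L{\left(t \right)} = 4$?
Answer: $\frac{664225}{13456} \approx 49.363$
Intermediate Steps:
$a = - \frac{15}{29}$ ($a = \frac{15}{-29} = 15 \left(- \frac{1}{29}\right) = - \frac{15}{29} \approx -0.51724$)
$B{\left(F \right)} = 3 + F$ ($B{\left(F \right)} = \left(5 + F\right) - 2 = 3 + F$)
$x = \frac{3}{116}$ ($x = - \frac{15}{29 \left(-20\right)} = \left(- \frac{15}{29}\right) \left(- \frac{1}{20}\right) = \frac{3}{116} \approx 0.025862$)
$\left(B{\left(L{\left(-1 \right)} \right)} + x\right)^{2} = \left(\left(3 + 4\right) + \frac{3}{116}\right)^{2} = \left(7 + \frac{3}{116}\right)^{2} = \left(\frac{815}{116}\right)^{2} = \frac{664225}{13456}$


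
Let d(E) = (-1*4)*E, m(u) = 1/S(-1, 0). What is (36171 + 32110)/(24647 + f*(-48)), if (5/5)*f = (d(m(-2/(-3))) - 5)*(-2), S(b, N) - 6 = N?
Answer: 68281/24103 ≈ 2.8329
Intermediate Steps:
S(b, N) = 6 + N
m(u) = ⅙ (m(u) = 1/(6 + 0) = 1/6 = ⅙)
d(E) = -4*E
f = 34/3 (f = (-4*⅙ - 5)*(-2) = (-⅔ - 5)*(-2) = -17/3*(-2) = 34/3 ≈ 11.333)
(36171 + 32110)/(24647 + f*(-48)) = (36171 + 32110)/(24647 + (34/3)*(-48)) = 68281/(24647 - 544) = 68281/24103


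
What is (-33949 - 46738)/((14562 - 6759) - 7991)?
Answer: 80687/188 ≈ 429.19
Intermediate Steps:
(-33949 - 46738)/((14562 - 6759) - 7991) = -80687/(7803 - 7991) = -80687/(-188) = -80687*(-1/188) = 80687/188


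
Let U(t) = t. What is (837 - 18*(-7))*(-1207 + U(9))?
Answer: -1153674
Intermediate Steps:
(837 - 18*(-7))*(-1207 + U(9)) = (837 - 18*(-7))*(-1207 + 9) = (837 + 126)*(-1198) = 963*(-1198) = -1153674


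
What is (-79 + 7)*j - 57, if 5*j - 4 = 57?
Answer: -4677/5 ≈ -935.40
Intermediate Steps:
j = 61/5 (j = ⅘ + (⅕)*57 = ⅘ + 57/5 = 61/5 ≈ 12.200)
(-79 + 7)*j - 57 = (-79 + 7)*(61/5) - 57 = -72*61/5 - 57 = -4392/5 - 57 = -4677/5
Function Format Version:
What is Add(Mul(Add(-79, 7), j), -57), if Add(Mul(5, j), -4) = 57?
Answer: Rational(-4677, 5) ≈ -935.40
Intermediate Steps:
j = Rational(61, 5) (j = Add(Rational(4, 5), Mul(Rational(1, 5), 57)) = Add(Rational(4, 5), Rational(57, 5)) = Rational(61, 5) ≈ 12.200)
Add(Mul(Add(-79, 7), j), -57) = Add(Mul(Add(-79, 7), Rational(61, 5)), -57) = Add(Mul(-72, Rational(61, 5)), -57) = Add(Rational(-4392, 5), -57) = Rational(-4677, 5)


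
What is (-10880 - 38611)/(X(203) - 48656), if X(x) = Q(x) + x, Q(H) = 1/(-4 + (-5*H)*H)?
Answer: 10197571059/9983692198 ≈ 1.0214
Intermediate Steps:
Q(H) = 1/(-4 - 5*H²)
X(x) = x - 1/(4 + 5*x²) (X(x) = -1/(4 + 5*x²) + x = x - 1/(4 + 5*x²))
(-10880 - 38611)/(X(203) - 48656) = (-10880 - 38611)/((203 - 1/(4 + 5*203²)) - 48656) = -49491/((203 - 1/(4 + 5*41209)) - 48656) = -49491/((203 - 1/(4 + 206045)) - 48656) = -49491/((203 - 1/206049) - 48656) = -49491/(41827946/206049 - 48656) = -49491/(-9983692198/206049) = -49491*(-206049/9983692198) = 10197571059/9983692198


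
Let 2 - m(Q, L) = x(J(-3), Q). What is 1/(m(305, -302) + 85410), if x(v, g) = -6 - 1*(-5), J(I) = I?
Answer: 1/85413 ≈ 1.1708e-5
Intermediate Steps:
x(v, g) = -1 (x(v, g) = -6 + 5 = -1)
m(Q, L) = 3 (m(Q, L) = 2 - 1*(-1) = 2 + 1 = 3)
1/(m(305, -302) + 85410) = 1/(3 + 85410) = 1/85413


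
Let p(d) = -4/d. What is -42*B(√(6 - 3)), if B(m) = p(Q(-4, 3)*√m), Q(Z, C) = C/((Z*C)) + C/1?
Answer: 224*3^(¾)/11 ≈ 46.419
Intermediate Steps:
Q(Z, C) = C + 1/Z (Q(Z, C) = C/((C*Z)) + C*1 = C*(1/(C*Z)) + C = 1/Z + C = C + 1/Z)
B(m) = -16/(11*√m) (B(m) = -4*1/(√m*(3 + 1/(-4))) = -4*1/(√m*(3 - ¼)) = -4*4/(11*√m) = -16/(11*√m))
-42*B(√(6 - 3)) = -(-672)/(11*√(√(6 - 3))) = -(-672)/(11*√(√3)) = -(-672)*3^(¾)/3/11 = -(-224)*3^(¾)/11 = 224*3^(¾)/11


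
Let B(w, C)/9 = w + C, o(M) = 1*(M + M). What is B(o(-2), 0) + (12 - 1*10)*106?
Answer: 176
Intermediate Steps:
o(M) = 2*M (o(M) = 1*(2*M) = 2*M)
B(w, C) = 9*C + 9*w (B(w, C) = 9*(w + C) = 9*(C + w) = 9*C + 9*w)
B(o(-2), 0) + (12 - 1*10)*106 = (9*0 + 9*(2*(-2))) + (12 - 1*10)*106 = (0 + 9*(-4)) + (12 - 10)*106 = (0 - 36) + 2*106 = -36 + 212 = 176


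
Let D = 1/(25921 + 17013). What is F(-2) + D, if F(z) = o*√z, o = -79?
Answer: 1/42934 - 79*I*√2 ≈ 2.3292e-5 - 111.72*I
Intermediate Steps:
D = 1/42934 ≈ 2.3292e-5
F(z) = -79*√z
F(-2) + D = -79*I*√2 + 1/42934 = 1/42934 - 79*I*√2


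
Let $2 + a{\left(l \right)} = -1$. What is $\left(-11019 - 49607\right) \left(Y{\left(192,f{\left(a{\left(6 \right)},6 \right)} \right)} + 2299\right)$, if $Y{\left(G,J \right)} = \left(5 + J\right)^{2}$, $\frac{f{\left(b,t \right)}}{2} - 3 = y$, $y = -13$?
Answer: $-153020024$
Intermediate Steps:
$a{\left(l \right)} = -3$ ($a{\left(l \right)} = -2 - 1 = -3$)
$f{\left(b,t \right)} = -20$ ($f{\left(b,t \right)} = 6 + 2 \left(-13\right) = 6 - 26 = -20$)
$\left(-11019 - 49607\right) \left(Y{\left(192,f{\left(a{\left(6 \right)},6 \right)} \right)} + 2299\right) = \left(-11019 - 49607\right) \left(\left(5 - 20\right)^{2} + 2299\right) = - 60626 \left(\left(-15\right)^{2} + 2299\right) = - 60626 \left(225 + 2299\right) = \left(-60626\right) 2524 = -153020024$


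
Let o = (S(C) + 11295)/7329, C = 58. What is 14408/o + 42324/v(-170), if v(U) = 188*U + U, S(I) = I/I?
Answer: 70673517547/7561260 ≈ 9346.8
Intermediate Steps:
S(I) = 1
v(U) = 189*U
o = 11296/7329 (o = (1 + 11295)/7329 = 11296*(1/7329) = 11296/7329 ≈ 1.5413)
14408/o + 42324/v(-170) = 14408/(11296/7329) + 42324/((189*(-170))) = 14408*(7329/11296) + 42324/(-32130) = 13199529/1412 + 42324*(-1/32130) = 13199529/1412 - 7054/5355 = 70673517547/7561260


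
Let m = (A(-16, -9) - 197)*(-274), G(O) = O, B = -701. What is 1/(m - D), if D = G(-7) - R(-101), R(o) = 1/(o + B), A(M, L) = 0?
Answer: 802/43295969 ≈ 1.8524e-5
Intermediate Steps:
R(o) = 1/(-701 + o) (R(o) = 1/(o - 701) = 1/(-701 + o))
D = -5613/802 (D = -7 - 1/(-701 - 101) = -7 - 1/(-802) = -7 - 1*(-1/802) = -7 + 1/802 = -5613/802 ≈ -6.9988)
m = 53978 (m = (0 - 197)*(-274) = -197*(-274) = 53978)
1/(m - D) = 1/(53978 - 1*(-5613/802)) = 1/(53978 + 5613/802) = 1/(43295969/802) = 802/43295969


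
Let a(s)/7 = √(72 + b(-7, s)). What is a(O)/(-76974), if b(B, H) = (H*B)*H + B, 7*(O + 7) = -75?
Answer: -I*√104447/76974 ≈ -0.0041986*I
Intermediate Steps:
O = -124/7 (O = -7 + (⅐)*(-75) = -7 - 75/7 = -124/7 ≈ -17.714)
b(B, H) = B + B*H² (b(B, H) = (B*H)*H + B = B*H² + B = B + B*H²)
a(s) = 7*√(65 - 7*s²) (a(s) = 7*√(72 - 7*(1 + s²)) = 7*√(72 + (-7 - 7*s²)) = 7*√(65 - 7*s²))
a(O)/(-76974) = (7*√(65 - 7*(-124/7)²))/(-76974) = (7*√(65 - 7*15376/49))*(-1/76974) = (7*√(65 - 15376/7))*(-1/76974) = (7*√(-14921/7))*(-1/76974) = (7*(I*√104447/7))*(-1/76974) = (I*√104447)*(-1/76974) = -I*√104447/76974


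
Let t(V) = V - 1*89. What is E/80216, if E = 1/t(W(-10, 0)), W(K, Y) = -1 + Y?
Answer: -1/7219440 ≈ -1.3851e-7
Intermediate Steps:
t(V) = -89 + V (t(V) = V - 89 = -89 + V)
E = -1/90 (E = 1/(-89 + (-1 + 0)) = 1/(-89 - 1) = 1/(-90) = -1/90 ≈ -0.011111)
E/80216 = -1/90/80216 = -1/90*1/80216 = -1/7219440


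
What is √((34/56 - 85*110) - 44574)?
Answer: I*√10568985/14 ≈ 232.21*I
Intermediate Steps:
√((34/56 - 85*110) - 44574) = √((34*(1/56) - 9350) - 44574) = √((17/28 - 9350) - 44574) = √(-261783/28 - 44574) = √(-1509855/28) = I*√10568985/14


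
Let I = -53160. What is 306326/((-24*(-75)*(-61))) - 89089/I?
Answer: -54185983/48641400 ≈ -1.1140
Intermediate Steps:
306326/((-24*(-75)*(-61))) - 89089/I = 306326/((-24*(-75)*(-61))) - 89089/(-53160) = 306326/((1800*(-61))) - 89089*(-1/53160) = 306326/(-109800) + 89089/53160 = 306326*(-1/109800) + 89089/53160 = -153163/54900 + 89089/53160 = -54185983/48641400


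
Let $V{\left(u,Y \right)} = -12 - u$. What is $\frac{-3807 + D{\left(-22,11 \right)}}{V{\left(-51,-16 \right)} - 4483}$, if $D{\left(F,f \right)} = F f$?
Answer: $\frac{4049}{4444} \approx 0.91112$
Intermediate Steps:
$\frac{-3807 + D{\left(-22,11 \right)}}{V{\left(-51,-16 \right)} - 4483} = \frac{-3807 - 242}{\left(-12 - -51\right) - 4483} = \frac{-3807 - 242}{\left(-12 + 51\right) - 4483} = - \frac{4049}{39 - 4483} = - \frac{4049}{-4444} = \left(-4049\right) \left(- \frac{1}{4444}\right) = \frac{4049}{4444}$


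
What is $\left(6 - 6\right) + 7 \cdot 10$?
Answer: $70$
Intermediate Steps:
$\left(6 - 6\right) + 7 \cdot 10 = 0 + 70 = 70$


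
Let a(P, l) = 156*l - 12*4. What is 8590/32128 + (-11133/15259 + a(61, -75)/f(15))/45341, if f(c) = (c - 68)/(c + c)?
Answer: 243871985703869/589042637930048 ≈ 0.41401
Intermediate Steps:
a(P, l) = -48 + 156*l (a(P, l) = 156*l - 48 = -48 + 156*l)
f(c) = (-68 + c)/(2*c) (f(c) = (-68 + c)/((2*c)) = (-68 + c)*(1/(2*c)) = (-68 + c)/(2*c))
8590/32128 + (-11133/15259 + a(61, -75)/f(15))/45341 = 8590/32128 + (-11133/15259 + (-48 + 156*(-75))/(((1/2)*(-68 + 15)/15)))/45341 = 8590*(1/32128) + (-11133*1/15259 + (-48 - 11700)/(((1/2)*(1/15)*(-53))))*(1/45341) = 4295/16064 + (-11133/15259 - 11748/(-53/30))*(1/45341) = 4295/16064 + (-11133/15259 - 11748*(-30/53))*(1/45341) = 4295/16064 + (-11133/15259 + 352440/53)*(1/45341) = 4295/16064 + (5377291911/808727)*(1/45341) = 4295/16064 + 5377291911/36668490907 = 243871985703869/589042637930048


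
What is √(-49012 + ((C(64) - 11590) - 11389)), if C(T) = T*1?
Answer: I*√71927 ≈ 268.19*I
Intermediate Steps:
C(T) = T
√(-49012 + ((C(64) - 11590) - 11389)) = √(-49012 + ((64 - 11590) - 11389)) = √(-49012 + (-11526 - 11389)) = √(-49012 - 22915) = √(-71927) = I*√71927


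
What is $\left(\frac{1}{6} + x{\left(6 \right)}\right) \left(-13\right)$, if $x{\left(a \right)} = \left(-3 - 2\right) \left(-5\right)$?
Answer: $- \frac{1963}{6} \approx -327.17$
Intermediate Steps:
$x{\left(a \right)} = 25$ ($x{\left(a \right)} = \left(-5\right) \left(-5\right) = 25$)
$\left(\frac{1}{6} + x{\left(6 \right)}\right) \left(-13\right) = \left(\frac{1}{6} + 25\right) \left(-13\right) = \frac{151}{6} \left(-13\right) = - \frac{1963}{6}$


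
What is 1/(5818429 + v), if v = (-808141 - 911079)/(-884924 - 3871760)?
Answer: 1189171/6919107462164 ≈ 1.7187e-7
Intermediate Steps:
v = 429805/1189171 (v = -1719220/(-4756684) = -1719220*(-1/4756684) = 429805/1189171 ≈ 0.36143)
1/(5818429 + v) = 1/(5818429 + 429805/1189171) = 1/(6919107462164/1189171) = 1189171/6919107462164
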